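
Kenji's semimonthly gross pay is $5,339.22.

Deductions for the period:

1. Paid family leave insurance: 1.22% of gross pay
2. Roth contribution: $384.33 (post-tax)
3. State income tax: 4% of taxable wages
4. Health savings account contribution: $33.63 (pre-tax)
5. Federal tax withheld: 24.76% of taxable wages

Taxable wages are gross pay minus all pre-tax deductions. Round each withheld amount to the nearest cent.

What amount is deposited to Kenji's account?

$3,330.24

Health savings account contribution: $33.63
Taxable wages = $5,339.22 − $33.63 = $5,305.59
Federal tax withheld: $5,305.59 × 0.2476 = $1,313.66
State income tax: $5,305.59 × 0.04 = $212.22
Paid family leave insurance: $5,339.22 × 0.0122 = $65.14
Roth contribution: $384.33
Total deductions = $33.63 + $1,313.66 + $212.22 + $65.14 + $384.33 = $2,008.98
Net pay = $5,339.22 − $2,008.98 = $3,330.24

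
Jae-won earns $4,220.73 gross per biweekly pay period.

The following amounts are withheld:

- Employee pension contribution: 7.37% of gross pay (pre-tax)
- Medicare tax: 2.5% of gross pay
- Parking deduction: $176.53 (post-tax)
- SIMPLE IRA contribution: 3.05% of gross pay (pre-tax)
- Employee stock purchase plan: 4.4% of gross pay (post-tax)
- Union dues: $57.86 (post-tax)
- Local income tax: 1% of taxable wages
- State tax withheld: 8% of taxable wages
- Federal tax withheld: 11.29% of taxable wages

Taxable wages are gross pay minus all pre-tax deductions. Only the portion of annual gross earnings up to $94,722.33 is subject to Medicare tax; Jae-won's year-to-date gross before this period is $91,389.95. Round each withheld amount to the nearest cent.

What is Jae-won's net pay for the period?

Employee pension contribution: $4,220.73 × 0.0737 = $311.07
SIMPLE IRA contribution: $4,220.73 × 0.0305 = $128.73
Pre-tax total = $311.07 + $128.73 = $439.80
Taxable wages = $4,220.73 − $439.80 = $3,780.93
Federal tax withheld: $3,780.93 × 0.1129 = $426.87
State tax withheld: $3,780.93 × 0.08 = $302.47
Local income tax: $3,780.93 × 0.01 = $37.81
Medicare tax: only $94,722.33 − $91,389.95 = $3,332.38 of this check is subject → $3,332.38 × 0.025 = $83.31
Parking deduction: $176.53
Union dues: $57.86
Employee stock purchase plan: $4,220.73 × 0.044 = $185.71
Total deductions = $311.07 + $128.73 + $426.87 + $302.47 + $37.81 + $83.31 + $176.53 + $57.86 + $185.71 = $1,710.36
Net pay = $4,220.73 − $1,710.36 = $2,510.37

$2,510.37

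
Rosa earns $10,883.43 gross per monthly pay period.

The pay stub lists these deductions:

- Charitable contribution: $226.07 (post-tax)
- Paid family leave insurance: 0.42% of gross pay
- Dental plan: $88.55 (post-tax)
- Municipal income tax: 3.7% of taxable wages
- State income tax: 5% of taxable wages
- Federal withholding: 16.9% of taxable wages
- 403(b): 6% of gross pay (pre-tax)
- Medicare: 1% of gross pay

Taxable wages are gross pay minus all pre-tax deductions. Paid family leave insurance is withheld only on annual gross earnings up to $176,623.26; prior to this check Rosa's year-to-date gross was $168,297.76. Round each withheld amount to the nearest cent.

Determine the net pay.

403(b): $10,883.43 × 0.06 = $653.01
Taxable wages = $10,883.43 − $653.01 = $10,230.42
Municipal income tax: $10,230.42 × 0.037 = $378.53
State income tax: $10,230.42 × 0.05 = $511.52
Federal withholding: $10,230.42 × 0.169 = $1,728.94
Medicare: $10,883.43 × 0.01 = $108.83
Paid family leave insurance: only $176,623.26 − $168,297.76 = $8,325.50 of this check is subject → $8,325.50 × 0.0042 = $34.97
Dental plan: $88.55
Charitable contribution: $226.07
Total deductions = $653.01 + $378.53 + $511.52 + $1,728.94 + $108.83 + $34.97 + $88.55 + $226.07 = $3,730.42
Net pay = $10,883.43 − $3,730.42 = $7,153.01

$7,153.01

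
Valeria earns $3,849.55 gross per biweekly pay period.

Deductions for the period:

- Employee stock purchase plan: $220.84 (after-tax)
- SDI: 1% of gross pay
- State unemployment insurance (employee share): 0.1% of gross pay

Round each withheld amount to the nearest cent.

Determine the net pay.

$3,586.36

State unemployment insurance (employee share): $3,849.55 × 0.001 = $3.85
SDI: $3,849.55 × 0.01 = $38.50
Employee stock purchase plan: $220.84
Total deductions = $3.85 + $38.50 + $220.84 = $263.19
Net pay = $3,849.55 − $263.19 = $3,586.36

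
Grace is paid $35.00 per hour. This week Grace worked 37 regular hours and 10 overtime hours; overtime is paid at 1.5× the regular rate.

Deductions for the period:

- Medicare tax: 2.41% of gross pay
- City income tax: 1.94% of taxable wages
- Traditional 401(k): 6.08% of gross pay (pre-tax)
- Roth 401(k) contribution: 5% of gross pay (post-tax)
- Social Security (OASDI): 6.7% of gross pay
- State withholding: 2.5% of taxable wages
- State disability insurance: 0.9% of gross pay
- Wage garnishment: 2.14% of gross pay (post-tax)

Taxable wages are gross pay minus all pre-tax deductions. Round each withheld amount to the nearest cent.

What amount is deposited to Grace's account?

$1,321.32

Regular pay: 37 × $35.00 = $1,295.00
Overtime pay: 10 × $35.00 × 1.5 = $525.00
Gross pay = $1,295.00 + $525.00 = $1,820.00
Traditional 401(k): $1,820.00 × 0.0608 = $110.66
Taxable wages = $1,820.00 − $110.66 = $1,709.34
State withholding: $1,709.34 × 0.025 = $42.73
City income tax: $1,709.34 × 0.0194 = $33.16
Social Security (OASDI): $1,820.00 × 0.067 = $121.94
Medicare tax: $1,820.00 × 0.0241 = $43.86
State disability insurance: $1,820.00 × 0.009 = $16.38
Roth 401(k) contribution: $1,820.00 × 0.05 = $91.00
Wage garnishment: $1,820.00 × 0.0214 = $38.95
Total deductions = $110.66 + $42.73 + $33.16 + $121.94 + $43.86 + $16.38 + $91.00 + $38.95 = $498.68
Net pay = $1,820.00 − $498.68 = $1,321.32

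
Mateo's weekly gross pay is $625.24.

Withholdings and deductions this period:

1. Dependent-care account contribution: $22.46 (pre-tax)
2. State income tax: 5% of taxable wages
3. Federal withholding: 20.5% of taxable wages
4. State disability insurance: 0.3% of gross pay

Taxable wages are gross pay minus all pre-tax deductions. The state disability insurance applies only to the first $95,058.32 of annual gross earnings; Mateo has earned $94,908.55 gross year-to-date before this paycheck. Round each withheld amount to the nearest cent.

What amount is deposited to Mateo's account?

Dependent-care account contribution: $22.46
Taxable wages = $625.24 − $22.46 = $602.78
Federal withholding: $602.78 × 0.205 = $123.57
State income tax: $602.78 × 0.05 = $30.14
State disability insurance: only $95,058.32 − $94,908.55 = $149.77 of this check is subject → $149.77 × 0.003 = $0.45
Total deductions = $22.46 + $123.57 + $30.14 + $0.45 = $176.62
Net pay = $625.24 − $176.62 = $448.62

$448.62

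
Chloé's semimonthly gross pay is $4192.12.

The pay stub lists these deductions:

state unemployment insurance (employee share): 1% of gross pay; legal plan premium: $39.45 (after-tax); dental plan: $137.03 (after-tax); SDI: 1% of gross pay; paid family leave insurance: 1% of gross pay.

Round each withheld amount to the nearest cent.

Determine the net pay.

State unemployment insurance (employee share): $4192.12 × 0.01 = $41.92
SDI: $4192.12 × 0.01 = $41.92
Paid family leave insurance: $4192.12 × 0.01 = $41.92
Dental plan: $137.03
Legal plan premium: $39.45
Total deductions = $41.92 + $41.92 + $41.92 + $137.03 + $39.45 = $302.24
Net pay = $4192.12 − $302.24 = $3889.88

$3889.88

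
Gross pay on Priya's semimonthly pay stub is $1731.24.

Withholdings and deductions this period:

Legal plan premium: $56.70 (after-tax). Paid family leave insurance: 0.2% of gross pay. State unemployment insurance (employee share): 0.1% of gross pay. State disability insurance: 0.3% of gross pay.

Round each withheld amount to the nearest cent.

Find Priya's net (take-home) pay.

$1664.16

Paid family leave insurance: $1731.24 × 0.002 = $3.46
State unemployment insurance (employee share): $1731.24 × 0.001 = $1.73
State disability insurance: $1731.24 × 0.003 = $5.19
Legal plan premium: $56.70
Total deductions = $3.46 + $1.73 + $5.19 + $56.70 = $67.08
Net pay = $1731.24 − $67.08 = $1664.16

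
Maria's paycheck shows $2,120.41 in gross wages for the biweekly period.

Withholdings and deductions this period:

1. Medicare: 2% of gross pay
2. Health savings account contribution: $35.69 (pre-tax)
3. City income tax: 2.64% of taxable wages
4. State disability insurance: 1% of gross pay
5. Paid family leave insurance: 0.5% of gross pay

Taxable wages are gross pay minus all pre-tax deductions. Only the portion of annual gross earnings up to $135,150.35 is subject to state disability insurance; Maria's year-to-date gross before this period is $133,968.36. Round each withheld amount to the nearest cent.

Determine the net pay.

Health savings account contribution: $35.69
Taxable wages = $2,120.41 − $35.69 = $2,084.72
City income tax: $2,084.72 × 0.0264 = $55.04
State disability insurance: only $135,150.35 − $133,968.36 = $1,181.99 of this check is subject → $1,181.99 × 0.01 = $11.82
Medicare: $2,120.41 × 0.02 = $42.41
Paid family leave insurance: $2,120.41 × 0.005 = $10.60
Total deductions = $35.69 + $55.04 + $11.82 + $42.41 + $10.60 = $155.56
Net pay = $2,120.41 − $155.56 = $1,964.85

$1,964.85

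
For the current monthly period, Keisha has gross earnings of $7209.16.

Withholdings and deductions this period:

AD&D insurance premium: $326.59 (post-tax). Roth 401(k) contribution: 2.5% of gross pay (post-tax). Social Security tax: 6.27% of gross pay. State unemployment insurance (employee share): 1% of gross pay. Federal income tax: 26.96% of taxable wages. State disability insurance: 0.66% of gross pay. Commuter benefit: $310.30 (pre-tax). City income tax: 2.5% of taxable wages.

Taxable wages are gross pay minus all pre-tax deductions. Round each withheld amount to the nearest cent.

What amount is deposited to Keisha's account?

$3787.96

Commuter benefit: $310.30
Taxable wages = $7209.16 − $310.30 = $6898.86
City income tax: $6898.86 × 0.025 = $172.47
Federal income tax: $6898.86 × 0.2696 = $1859.93
State disability insurance: $7209.16 × 0.0066 = $47.58
State unemployment insurance (employee share): $7209.16 × 0.01 = $72.09
Social Security tax: $7209.16 × 0.0627 = $452.01
Roth 401(k) contribution: $7209.16 × 0.025 = $180.23
AD&D insurance premium: $326.59
Total deductions = $310.30 + $172.47 + $1859.93 + $47.58 + $72.09 + $452.01 + $180.23 + $326.59 = $3421.20
Net pay = $7209.16 − $3421.20 = $3787.96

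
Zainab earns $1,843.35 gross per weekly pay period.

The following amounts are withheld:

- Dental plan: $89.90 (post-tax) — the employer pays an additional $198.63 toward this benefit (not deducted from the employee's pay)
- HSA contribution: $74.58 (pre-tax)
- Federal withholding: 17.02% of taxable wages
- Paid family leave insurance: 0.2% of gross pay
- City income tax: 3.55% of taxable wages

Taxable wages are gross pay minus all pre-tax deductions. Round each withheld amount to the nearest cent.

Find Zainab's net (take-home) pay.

HSA contribution: $74.58
Taxable wages = $1,843.35 − $74.58 = $1,768.77
Federal withholding: $1,768.77 × 0.1702 = $301.04
City income tax: $1,768.77 × 0.0355 = $62.79
Paid family leave insurance: $1,843.35 × 0.002 = $3.69
Dental plan: $89.90
(Employer's $198.63 toward dental plan is not withheld from the employee.)
Total deductions = $74.58 + $301.04 + $62.79 + $3.69 + $89.90 = $532.00
Net pay = $1,843.35 − $532.00 = $1,311.35

$1,311.35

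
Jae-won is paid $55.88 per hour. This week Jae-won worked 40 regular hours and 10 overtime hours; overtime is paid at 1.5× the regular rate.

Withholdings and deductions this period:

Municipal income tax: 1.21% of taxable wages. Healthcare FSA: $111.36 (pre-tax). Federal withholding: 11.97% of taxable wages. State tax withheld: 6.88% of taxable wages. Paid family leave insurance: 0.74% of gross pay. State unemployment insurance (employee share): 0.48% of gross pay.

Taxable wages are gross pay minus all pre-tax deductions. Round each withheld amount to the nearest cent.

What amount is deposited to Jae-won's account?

Regular pay: 40 × $55.88 = $2,235.20
Overtime pay: 10 × $55.88 × 1.5 = $838.20
Gross pay = $2,235.20 + $838.20 = $3,073.40
Healthcare FSA: $111.36
Taxable wages = $3,073.40 − $111.36 = $2,962.04
Federal withholding: $2,962.04 × 0.1197 = $354.56
Municipal income tax: $2,962.04 × 0.0121 = $35.84
State tax withheld: $2,962.04 × 0.0688 = $203.79
Paid family leave insurance: $3,073.40 × 0.0074 = $22.74
State unemployment insurance (employee share): $3,073.40 × 0.0048 = $14.75
Total deductions = $111.36 + $354.56 + $35.84 + $203.79 + $22.74 + $14.75 = $743.04
Net pay = $3,073.40 − $743.04 = $2,330.36

$2,330.36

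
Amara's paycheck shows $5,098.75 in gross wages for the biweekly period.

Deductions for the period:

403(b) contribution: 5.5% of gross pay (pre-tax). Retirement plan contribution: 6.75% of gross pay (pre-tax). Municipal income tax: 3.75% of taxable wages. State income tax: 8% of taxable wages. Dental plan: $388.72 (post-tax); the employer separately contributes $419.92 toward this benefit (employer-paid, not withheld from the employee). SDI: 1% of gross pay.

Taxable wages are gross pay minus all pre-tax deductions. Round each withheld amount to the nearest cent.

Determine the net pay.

$3,508.73

Retirement plan contribution: $5,098.75 × 0.0675 = $344.17
403(b) contribution: $5,098.75 × 0.055 = $280.43
Pre-tax total = $344.17 + $280.43 = $624.60
Taxable wages = $5,098.75 − $624.60 = $4,474.15
State income tax: $4,474.15 × 0.08 = $357.93
Municipal income tax: $4,474.15 × 0.0375 = $167.78
SDI: $5,098.75 × 0.01 = $50.99
Dental plan: $388.72
(Employer's $419.92 toward dental plan is not withheld from the employee.)
Total deductions = $344.17 + $280.43 + $357.93 + $167.78 + $50.99 + $388.72 = $1,590.02
Net pay = $5,098.75 − $1,590.02 = $3,508.73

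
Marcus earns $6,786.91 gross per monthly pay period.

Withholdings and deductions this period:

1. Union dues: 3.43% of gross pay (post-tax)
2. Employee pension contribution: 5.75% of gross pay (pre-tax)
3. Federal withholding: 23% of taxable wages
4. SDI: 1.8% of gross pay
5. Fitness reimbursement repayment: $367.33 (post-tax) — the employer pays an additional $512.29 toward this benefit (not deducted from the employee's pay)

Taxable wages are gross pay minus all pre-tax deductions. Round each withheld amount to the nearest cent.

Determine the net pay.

Employee pension contribution: $6,786.91 × 0.0575 = $390.25
Taxable wages = $6,786.91 − $390.25 = $6,396.66
Federal withholding: $6,396.66 × 0.23 = $1,471.23
SDI: $6,786.91 × 0.018 = $122.16
Union dues: $6,786.91 × 0.0343 = $232.79
Fitness reimbursement repayment: $367.33
(Employer's $512.29 toward fitness reimbursement repayment is not withheld from the employee.)
Total deductions = $390.25 + $1,471.23 + $122.16 + $232.79 + $367.33 = $2,583.76
Net pay = $6,786.91 − $2,583.76 = $4,203.15

$4,203.15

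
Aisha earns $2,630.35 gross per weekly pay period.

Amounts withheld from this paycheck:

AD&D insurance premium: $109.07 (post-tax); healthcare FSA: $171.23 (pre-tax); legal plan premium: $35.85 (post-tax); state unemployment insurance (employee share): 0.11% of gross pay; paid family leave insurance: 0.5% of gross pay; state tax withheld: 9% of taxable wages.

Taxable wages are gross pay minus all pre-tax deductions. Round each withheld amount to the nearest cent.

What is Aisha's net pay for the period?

Healthcare FSA: $171.23
Taxable wages = $2,630.35 − $171.23 = $2,459.12
State tax withheld: $2,459.12 × 0.09 = $221.32
Paid family leave insurance: $2,630.35 × 0.005 = $13.15
State unemployment insurance (employee share): $2,630.35 × 0.0011 = $2.89
AD&D insurance premium: $109.07
Legal plan premium: $35.85
Total deductions = $171.23 + $221.32 + $13.15 + $2.89 + $109.07 + $35.85 = $553.51
Net pay = $2,630.35 − $553.51 = $2,076.84

$2,076.84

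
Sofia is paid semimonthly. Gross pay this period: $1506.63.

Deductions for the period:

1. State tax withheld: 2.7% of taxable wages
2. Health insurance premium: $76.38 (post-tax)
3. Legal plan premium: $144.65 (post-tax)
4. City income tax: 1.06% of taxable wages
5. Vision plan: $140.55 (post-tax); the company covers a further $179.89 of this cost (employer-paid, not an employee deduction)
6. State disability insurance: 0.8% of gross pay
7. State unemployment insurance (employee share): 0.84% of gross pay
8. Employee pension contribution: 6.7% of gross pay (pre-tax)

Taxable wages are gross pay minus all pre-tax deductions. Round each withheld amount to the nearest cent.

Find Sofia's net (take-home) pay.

$966.55

Employee pension contribution: $1506.63 × 0.067 = $100.94
Taxable wages = $1506.63 − $100.94 = $1405.69
City income tax: $1405.69 × 0.0106 = $14.90
State tax withheld: $1405.69 × 0.027 = $37.95
State unemployment insurance (employee share): $1506.63 × 0.0084 = $12.66
State disability insurance: $1506.63 × 0.008 = $12.05
Health insurance premium: $76.38
Vision plan: $140.55
Legal plan premium: $144.65
(Employer's $179.89 toward vision plan is not withheld from the employee.)
Total deductions = $100.94 + $14.90 + $37.95 + $12.66 + $12.05 + $76.38 + $140.55 + $144.65 = $540.08
Net pay = $1506.63 − $540.08 = $966.55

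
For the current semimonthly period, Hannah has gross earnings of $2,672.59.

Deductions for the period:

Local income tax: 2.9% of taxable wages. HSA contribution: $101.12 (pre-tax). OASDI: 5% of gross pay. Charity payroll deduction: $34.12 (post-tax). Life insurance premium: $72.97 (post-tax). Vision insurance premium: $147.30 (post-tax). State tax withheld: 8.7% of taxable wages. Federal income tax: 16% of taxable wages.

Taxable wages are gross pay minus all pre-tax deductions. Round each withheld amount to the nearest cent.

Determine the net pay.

$1,473.72

HSA contribution: $101.12
Taxable wages = $2,672.59 − $101.12 = $2,571.47
State tax withheld: $2,571.47 × 0.087 = $223.72
Federal income tax: $2,571.47 × 0.16 = $411.44
Local income tax: $2,571.47 × 0.029 = $74.57
OASDI: $2,672.59 × 0.05 = $133.63
Vision insurance premium: $147.30
Charity payroll deduction: $34.12
Life insurance premium: $72.97
Total deductions = $101.12 + $223.72 + $411.44 + $74.57 + $133.63 + $147.30 + $34.12 + $72.97 = $1,198.87
Net pay = $2,672.59 − $1,198.87 = $1,473.72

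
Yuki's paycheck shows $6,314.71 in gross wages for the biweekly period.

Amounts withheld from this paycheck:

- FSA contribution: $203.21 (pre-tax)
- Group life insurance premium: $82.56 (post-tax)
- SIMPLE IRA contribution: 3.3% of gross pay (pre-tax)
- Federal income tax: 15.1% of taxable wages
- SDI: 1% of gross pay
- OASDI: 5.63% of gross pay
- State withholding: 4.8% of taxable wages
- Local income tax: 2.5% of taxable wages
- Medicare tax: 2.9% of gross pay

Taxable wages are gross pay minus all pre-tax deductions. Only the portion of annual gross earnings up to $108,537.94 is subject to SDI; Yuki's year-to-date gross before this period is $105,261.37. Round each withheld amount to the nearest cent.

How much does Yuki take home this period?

FSA contribution: $203.21
SIMPLE IRA contribution: $6,314.71 × 0.033 = $208.39
Pre-tax total = $203.21 + $208.39 = $411.60
Taxable wages = $6,314.71 − $411.60 = $5,903.11
Local income tax: $5,903.11 × 0.025 = $147.58
State withholding: $5,903.11 × 0.048 = $283.35
Federal income tax: $5,903.11 × 0.151 = $891.37
SDI: only $108,537.94 − $105,261.37 = $3,276.57 of this check is subject → $3,276.57 × 0.01 = $32.77
Medicare tax: $6,314.71 × 0.029 = $183.13
OASDI: $6,314.71 × 0.0563 = $355.52
Group life insurance premium: $82.56
Total deductions = $203.21 + $208.39 + $147.58 + $283.35 + $891.37 + $32.77 + $183.13 + $355.52 + $82.56 = $2,387.88
Net pay = $6,314.71 − $2,387.88 = $3,926.83

$3,926.83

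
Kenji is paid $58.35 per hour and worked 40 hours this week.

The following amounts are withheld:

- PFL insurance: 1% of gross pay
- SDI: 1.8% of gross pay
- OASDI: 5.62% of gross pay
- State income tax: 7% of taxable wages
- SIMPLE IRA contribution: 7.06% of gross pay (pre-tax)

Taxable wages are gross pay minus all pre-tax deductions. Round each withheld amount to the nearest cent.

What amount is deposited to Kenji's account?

Gross pay: 40 × $58.35 = $2334.00
SIMPLE IRA contribution: $2334.00 × 0.0706 = $164.78
Taxable wages = $2334.00 − $164.78 = $2169.22
State income tax: $2169.22 × 0.07 = $151.85
SDI: $2334.00 × 0.018 = $42.01
PFL insurance: $2334.00 × 0.01 = $23.34
OASDI: $2334.00 × 0.0562 = $131.17
Total deductions = $164.78 + $151.85 + $42.01 + $23.34 + $131.17 = $513.15
Net pay = $2334.00 − $513.15 = $1820.85

$1820.85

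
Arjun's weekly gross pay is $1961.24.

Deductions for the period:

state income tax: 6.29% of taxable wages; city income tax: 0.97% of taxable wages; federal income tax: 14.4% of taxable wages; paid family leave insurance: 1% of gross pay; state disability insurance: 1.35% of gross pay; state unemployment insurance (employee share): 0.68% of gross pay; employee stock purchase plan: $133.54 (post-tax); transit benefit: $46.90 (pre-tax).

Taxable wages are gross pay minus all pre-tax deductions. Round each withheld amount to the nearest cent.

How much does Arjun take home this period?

Transit benefit: $46.90
Taxable wages = $1961.24 − $46.90 = $1914.34
Federal income tax: $1914.34 × 0.144 = $275.66
State income tax: $1914.34 × 0.0629 = $120.41
City income tax: $1914.34 × 0.0097 = $18.57
State unemployment insurance (employee share): $1961.24 × 0.0068 = $13.34
Paid family leave insurance: $1961.24 × 0.01 = $19.61
State disability insurance: $1961.24 × 0.0135 = $26.48
Employee stock purchase plan: $133.54
Total deductions = $46.90 + $275.66 + $120.41 + $18.57 + $13.34 + $19.61 + $26.48 + $133.54 = $654.51
Net pay = $1961.24 − $654.51 = $1306.73

$1306.73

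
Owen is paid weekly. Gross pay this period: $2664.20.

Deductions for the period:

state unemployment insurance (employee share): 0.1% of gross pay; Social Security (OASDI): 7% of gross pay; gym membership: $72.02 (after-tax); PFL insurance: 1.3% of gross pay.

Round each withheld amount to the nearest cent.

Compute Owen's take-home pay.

$2368.40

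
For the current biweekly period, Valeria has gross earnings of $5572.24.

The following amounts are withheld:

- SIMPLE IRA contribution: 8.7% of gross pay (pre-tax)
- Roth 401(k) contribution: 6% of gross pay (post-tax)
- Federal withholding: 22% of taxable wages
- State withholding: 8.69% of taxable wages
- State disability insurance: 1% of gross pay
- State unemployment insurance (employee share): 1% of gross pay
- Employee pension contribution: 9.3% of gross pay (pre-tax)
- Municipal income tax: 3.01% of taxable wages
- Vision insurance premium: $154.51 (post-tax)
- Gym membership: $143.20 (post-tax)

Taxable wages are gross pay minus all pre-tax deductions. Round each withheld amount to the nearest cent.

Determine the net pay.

$2285.93

SIMPLE IRA contribution: $5572.24 × 0.087 = $484.78
Employee pension contribution: $5572.24 × 0.093 = $518.22
Pre-tax total = $484.78 + $518.22 = $1003.00
Taxable wages = $5572.24 − $1003.00 = $4569.24
Federal withholding: $4569.24 × 0.22 = $1005.23
Municipal income tax: $4569.24 × 0.0301 = $137.53
State withholding: $4569.24 × 0.0869 = $397.07
State disability insurance: $5572.24 × 0.01 = $55.72
State unemployment insurance (employee share): $5572.24 × 0.01 = $55.72
Vision insurance premium: $154.51
Gym membership: $143.20
Roth 401(k) contribution: $5572.24 × 0.06 = $334.33
Total deductions = $484.78 + $518.22 + $1005.23 + $137.53 + $397.07 + $55.72 + $55.72 + $154.51 + $143.20 + $334.33 = $3286.31
Net pay = $5572.24 − $3286.31 = $2285.93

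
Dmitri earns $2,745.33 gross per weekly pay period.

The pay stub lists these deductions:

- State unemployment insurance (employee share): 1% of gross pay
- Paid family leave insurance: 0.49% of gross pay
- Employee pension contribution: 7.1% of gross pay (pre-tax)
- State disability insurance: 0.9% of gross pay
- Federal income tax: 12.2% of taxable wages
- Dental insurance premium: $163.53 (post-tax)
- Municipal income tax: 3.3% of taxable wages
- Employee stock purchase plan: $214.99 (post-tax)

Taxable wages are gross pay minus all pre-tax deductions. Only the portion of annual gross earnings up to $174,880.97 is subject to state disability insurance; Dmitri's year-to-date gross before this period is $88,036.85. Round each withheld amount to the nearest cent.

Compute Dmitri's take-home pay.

Employee pension contribution: $2,745.33 × 0.071 = $194.92
Taxable wages = $2,745.33 − $194.92 = $2,550.41
Federal income tax: $2,550.41 × 0.122 = $311.15
Municipal income tax: $2,550.41 × 0.033 = $84.16
State unemployment insurance (employee share): $2,745.33 × 0.01 = $27.45
Paid family leave insurance: $2,745.33 × 0.0049 = $13.45
State disability insurance: cap not yet reached, full $2,745.33 is subject → $2,745.33 × 0.009 = $24.71
Dental insurance premium: $163.53
Employee stock purchase plan: $214.99
Total deductions = $194.92 + $311.15 + $84.16 + $27.45 + $13.45 + $24.71 + $163.53 + $214.99 = $1,034.36
Net pay = $2,745.33 − $1,034.36 = $1,710.97

$1,710.97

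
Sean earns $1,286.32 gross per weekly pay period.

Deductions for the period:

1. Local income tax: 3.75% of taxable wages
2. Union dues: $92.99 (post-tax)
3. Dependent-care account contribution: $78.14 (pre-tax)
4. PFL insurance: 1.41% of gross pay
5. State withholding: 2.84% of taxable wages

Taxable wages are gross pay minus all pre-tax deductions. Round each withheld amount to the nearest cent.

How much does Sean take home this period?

$1,017.43

Dependent-care account contribution: $78.14
Taxable wages = $1,286.32 − $78.14 = $1,208.18
State withholding: $1,208.18 × 0.0284 = $34.31
Local income tax: $1,208.18 × 0.0375 = $45.31
PFL insurance: $1,286.32 × 0.0141 = $18.14
Union dues: $92.99
Total deductions = $78.14 + $34.31 + $45.31 + $18.14 + $92.99 = $268.89
Net pay = $1,286.32 − $268.89 = $1,017.43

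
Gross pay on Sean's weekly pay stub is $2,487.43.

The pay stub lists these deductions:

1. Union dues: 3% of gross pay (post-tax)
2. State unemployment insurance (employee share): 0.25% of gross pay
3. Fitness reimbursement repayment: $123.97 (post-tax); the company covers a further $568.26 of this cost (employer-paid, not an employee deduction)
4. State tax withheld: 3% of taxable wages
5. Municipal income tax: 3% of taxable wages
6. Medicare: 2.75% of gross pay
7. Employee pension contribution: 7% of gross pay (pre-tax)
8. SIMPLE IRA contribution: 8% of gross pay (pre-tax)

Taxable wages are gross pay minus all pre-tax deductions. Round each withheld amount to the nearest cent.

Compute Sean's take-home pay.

$1,714.25

SIMPLE IRA contribution: $2,487.43 × 0.08 = $198.99
Employee pension contribution: $2,487.43 × 0.07 = $174.12
Pre-tax total = $198.99 + $174.12 = $373.11
Taxable wages = $2,487.43 − $373.11 = $2,114.32
State tax withheld: $2,114.32 × 0.03 = $63.43
Municipal income tax: $2,114.32 × 0.03 = $63.43
Medicare: $2,487.43 × 0.0275 = $68.40
State unemployment insurance (employee share): $2,487.43 × 0.0025 = $6.22
Union dues: $2,487.43 × 0.03 = $74.62
Fitness reimbursement repayment: $123.97
(Employer's $568.26 toward fitness reimbursement repayment is not withheld from the employee.)
Total deductions = $198.99 + $174.12 + $63.43 + $63.43 + $68.40 + $6.22 + $74.62 + $123.97 = $773.18
Net pay = $2,487.43 − $773.18 = $1,714.25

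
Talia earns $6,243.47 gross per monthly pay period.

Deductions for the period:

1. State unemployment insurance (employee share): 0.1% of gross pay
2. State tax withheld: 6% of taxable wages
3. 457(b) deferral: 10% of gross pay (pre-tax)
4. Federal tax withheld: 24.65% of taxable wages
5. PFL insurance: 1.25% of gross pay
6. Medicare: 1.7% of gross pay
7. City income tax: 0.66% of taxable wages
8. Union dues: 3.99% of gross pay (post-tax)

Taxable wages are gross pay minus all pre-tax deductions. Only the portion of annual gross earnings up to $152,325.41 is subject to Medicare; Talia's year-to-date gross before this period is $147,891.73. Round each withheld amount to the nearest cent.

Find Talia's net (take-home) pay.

457(b) deferral: $6,243.47 × 0.1 = $624.35
Taxable wages = $6,243.47 − $624.35 = $5,619.12
State tax withheld: $5,619.12 × 0.06 = $337.15
City income tax: $5,619.12 × 0.0066 = $37.09
Federal tax withheld: $5,619.12 × 0.2465 = $1,385.11
Medicare: only $152,325.41 − $147,891.73 = $4,433.68 of this check is subject → $4,433.68 × 0.017 = $75.37
State unemployment insurance (employee share): $6,243.47 × 0.001 = $6.24
PFL insurance: $6,243.47 × 0.0125 = $78.04
Union dues: $6,243.47 × 0.0399 = $249.11
Total deductions = $624.35 + $337.15 + $37.09 + $1,385.11 + $75.37 + $6.24 + $78.04 + $249.11 = $2,792.46
Net pay = $6,243.47 − $2,792.46 = $3,451.01

$3,451.01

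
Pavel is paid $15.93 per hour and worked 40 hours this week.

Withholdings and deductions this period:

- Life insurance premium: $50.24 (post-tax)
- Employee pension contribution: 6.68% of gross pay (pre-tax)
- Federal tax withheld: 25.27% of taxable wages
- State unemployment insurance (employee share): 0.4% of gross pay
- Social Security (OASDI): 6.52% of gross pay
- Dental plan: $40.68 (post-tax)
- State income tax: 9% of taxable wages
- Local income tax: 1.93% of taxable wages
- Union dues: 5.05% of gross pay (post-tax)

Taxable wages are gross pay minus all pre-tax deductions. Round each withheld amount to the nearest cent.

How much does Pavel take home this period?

$212.17

Gross pay: 40 × $15.93 = $637.20
Employee pension contribution: $637.20 × 0.0668 = $42.56
Taxable wages = $637.20 − $42.56 = $594.64
Federal tax withheld: $594.64 × 0.2527 = $150.27
State income tax: $594.64 × 0.09 = $53.52
Local income tax: $594.64 × 0.0193 = $11.48
Social Security (OASDI): $637.20 × 0.0652 = $41.55
State unemployment insurance (employee share): $637.20 × 0.004 = $2.55
Union dues: $637.20 × 0.0505 = $32.18
Life insurance premium: $50.24
Dental plan: $40.68
Total deductions = $42.56 + $150.27 + $53.52 + $11.48 + $41.55 + $2.55 + $32.18 + $50.24 + $40.68 = $425.03
Net pay = $637.20 − $425.03 = $212.17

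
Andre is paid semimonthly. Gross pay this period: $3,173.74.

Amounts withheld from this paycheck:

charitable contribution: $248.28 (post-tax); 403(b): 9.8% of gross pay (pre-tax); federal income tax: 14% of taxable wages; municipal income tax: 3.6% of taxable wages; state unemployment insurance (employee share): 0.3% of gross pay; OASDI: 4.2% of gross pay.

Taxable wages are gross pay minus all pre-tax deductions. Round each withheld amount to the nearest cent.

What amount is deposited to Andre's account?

403(b): $3,173.74 × 0.098 = $311.03
Taxable wages = $3,173.74 − $311.03 = $2,862.71
Municipal income tax: $2,862.71 × 0.036 = $103.06
Federal income tax: $2,862.71 × 0.14 = $400.78
OASDI: $3,173.74 × 0.042 = $133.30
State unemployment insurance (employee share): $3,173.74 × 0.003 = $9.52
Charitable contribution: $248.28
Total deductions = $311.03 + $103.06 + $400.78 + $133.30 + $9.52 + $248.28 = $1,205.97
Net pay = $3,173.74 − $1,205.97 = $1,967.77

$1,967.77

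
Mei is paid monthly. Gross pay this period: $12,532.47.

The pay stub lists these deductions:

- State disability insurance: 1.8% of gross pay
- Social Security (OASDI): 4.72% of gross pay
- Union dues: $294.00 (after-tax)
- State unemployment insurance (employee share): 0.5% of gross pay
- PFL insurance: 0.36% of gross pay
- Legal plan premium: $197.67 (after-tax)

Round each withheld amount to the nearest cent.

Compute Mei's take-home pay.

PFL insurance: $12,532.47 × 0.0036 = $45.12
State unemployment insurance (employee share): $12,532.47 × 0.005 = $62.66
Social Security (OASDI): $12,532.47 × 0.0472 = $591.53
State disability insurance: $12,532.47 × 0.018 = $225.58
Legal plan premium: $197.67
Union dues: $294.00
Total deductions = $45.12 + $62.66 + $591.53 + $225.58 + $197.67 + $294.00 = $1,416.56
Net pay = $12,532.47 − $1,416.56 = $11,115.91

$11,115.91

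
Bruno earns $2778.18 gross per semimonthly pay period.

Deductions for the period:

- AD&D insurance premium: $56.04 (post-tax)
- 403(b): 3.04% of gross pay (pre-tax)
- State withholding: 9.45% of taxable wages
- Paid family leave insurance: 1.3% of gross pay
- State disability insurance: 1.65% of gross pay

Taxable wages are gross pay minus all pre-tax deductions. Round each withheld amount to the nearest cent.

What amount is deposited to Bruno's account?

$2301.16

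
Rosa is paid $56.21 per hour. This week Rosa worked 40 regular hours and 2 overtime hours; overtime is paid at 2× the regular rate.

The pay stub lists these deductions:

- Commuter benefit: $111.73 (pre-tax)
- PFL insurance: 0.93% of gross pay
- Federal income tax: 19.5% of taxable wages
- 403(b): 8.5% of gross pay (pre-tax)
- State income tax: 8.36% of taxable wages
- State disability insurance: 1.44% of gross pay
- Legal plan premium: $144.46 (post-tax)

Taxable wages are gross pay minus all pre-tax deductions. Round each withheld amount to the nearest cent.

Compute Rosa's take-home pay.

$1,348.86

Regular pay: 40 × $56.21 = $2,248.40
Overtime pay: 2 × $56.21 × 2 = $224.84
Gross pay = $2,248.40 + $224.84 = $2,473.24
403(b): $2,473.24 × 0.085 = $210.23
Commuter benefit: $111.73
Pre-tax total = $210.23 + $111.73 = $321.96
Taxable wages = $2,473.24 − $321.96 = $2,151.28
Federal income tax: $2,151.28 × 0.195 = $419.50
State income tax: $2,151.28 × 0.0836 = $179.85
State disability insurance: $2,473.24 × 0.0144 = $35.61
PFL insurance: $2,473.24 × 0.0093 = $23.00
Legal plan premium: $144.46
Total deductions = $210.23 + $111.73 + $419.50 + $179.85 + $35.61 + $23.00 + $144.46 = $1,124.38
Net pay = $2,473.24 − $1,124.38 = $1,348.86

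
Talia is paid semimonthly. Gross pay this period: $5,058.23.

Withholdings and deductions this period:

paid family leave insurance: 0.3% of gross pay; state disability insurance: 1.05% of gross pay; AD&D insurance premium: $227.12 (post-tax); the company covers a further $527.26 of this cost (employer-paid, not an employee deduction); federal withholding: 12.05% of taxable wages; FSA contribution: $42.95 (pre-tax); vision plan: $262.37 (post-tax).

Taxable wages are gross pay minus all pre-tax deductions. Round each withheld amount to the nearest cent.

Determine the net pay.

$3,853.17

FSA contribution: $42.95
Taxable wages = $5,058.23 − $42.95 = $5,015.28
Federal withholding: $5,015.28 × 0.1205 = $604.34
State disability insurance: $5,058.23 × 0.0105 = $53.11
Paid family leave insurance: $5,058.23 × 0.003 = $15.17
Vision plan: $262.37
AD&D insurance premium: $227.12
(Employer's $527.26 toward AD&D insurance premium is not withheld from the employee.)
Total deductions = $42.95 + $604.34 + $53.11 + $15.17 + $262.37 + $227.12 = $1,205.06
Net pay = $5,058.23 − $1,205.06 = $3,853.17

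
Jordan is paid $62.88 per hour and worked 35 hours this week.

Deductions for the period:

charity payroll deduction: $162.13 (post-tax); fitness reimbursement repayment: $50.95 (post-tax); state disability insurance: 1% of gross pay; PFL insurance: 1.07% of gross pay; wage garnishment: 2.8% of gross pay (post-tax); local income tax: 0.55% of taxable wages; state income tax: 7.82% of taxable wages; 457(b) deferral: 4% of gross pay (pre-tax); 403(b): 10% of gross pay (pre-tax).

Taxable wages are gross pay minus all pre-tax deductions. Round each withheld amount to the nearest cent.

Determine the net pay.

$1414.01

Gross pay: 35 × $62.88 = $2200.80
457(b) deferral: $2200.80 × 0.04 = $88.03
403(b): $2200.80 × 0.1 = $220.08
Pre-tax total = $88.03 + $220.08 = $308.11
Taxable wages = $2200.80 − $308.11 = $1892.69
Local income tax: $1892.69 × 0.0055 = $10.41
State income tax: $1892.69 × 0.0782 = $148.01
State disability insurance: $2200.80 × 0.01 = $22.01
PFL insurance: $2200.80 × 0.0107 = $23.55
Fitness reimbursement repayment: $50.95
Wage garnishment: $2200.80 × 0.028 = $61.62
Charity payroll deduction: $162.13
Total deductions = $88.03 + $220.08 + $10.41 + $148.01 + $22.01 + $23.55 + $50.95 + $61.62 + $162.13 = $786.79
Net pay = $2200.80 − $786.79 = $1414.01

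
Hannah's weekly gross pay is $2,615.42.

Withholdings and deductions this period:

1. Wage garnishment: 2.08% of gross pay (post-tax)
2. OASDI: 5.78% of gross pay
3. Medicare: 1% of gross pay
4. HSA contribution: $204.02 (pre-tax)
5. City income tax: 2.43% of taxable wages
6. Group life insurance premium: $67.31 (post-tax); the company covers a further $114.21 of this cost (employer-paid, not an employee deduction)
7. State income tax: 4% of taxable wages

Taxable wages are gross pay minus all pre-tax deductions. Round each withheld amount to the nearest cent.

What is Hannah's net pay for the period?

$1,957.31

HSA contribution: $204.02
Taxable wages = $2,615.42 − $204.02 = $2,411.40
State income tax: $2,411.40 × 0.04 = $96.46
City income tax: $2,411.40 × 0.0243 = $58.60
OASDI: $2,615.42 × 0.0578 = $151.17
Medicare: $2,615.42 × 0.01 = $26.15
Wage garnishment: $2,615.42 × 0.0208 = $54.40
Group life insurance premium: $67.31
(Employer's $114.21 toward group life insurance premium is not withheld from the employee.)
Total deductions = $204.02 + $96.46 + $58.60 + $151.17 + $26.15 + $54.40 + $67.31 = $658.11
Net pay = $2,615.42 − $658.11 = $1,957.31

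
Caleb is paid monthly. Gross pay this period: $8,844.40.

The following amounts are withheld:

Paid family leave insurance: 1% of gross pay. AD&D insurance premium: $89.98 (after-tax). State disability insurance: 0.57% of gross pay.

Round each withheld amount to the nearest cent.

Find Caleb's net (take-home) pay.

$8,615.57

State disability insurance: $8,844.40 × 0.0057 = $50.41
Paid family leave insurance: $8,844.40 × 0.01 = $88.44
AD&D insurance premium: $89.98
Total deductions = $50.41 + $88.44 + $89.98 = $228.83
Net pay = $8,844.40 − $228.83 = $8,615.57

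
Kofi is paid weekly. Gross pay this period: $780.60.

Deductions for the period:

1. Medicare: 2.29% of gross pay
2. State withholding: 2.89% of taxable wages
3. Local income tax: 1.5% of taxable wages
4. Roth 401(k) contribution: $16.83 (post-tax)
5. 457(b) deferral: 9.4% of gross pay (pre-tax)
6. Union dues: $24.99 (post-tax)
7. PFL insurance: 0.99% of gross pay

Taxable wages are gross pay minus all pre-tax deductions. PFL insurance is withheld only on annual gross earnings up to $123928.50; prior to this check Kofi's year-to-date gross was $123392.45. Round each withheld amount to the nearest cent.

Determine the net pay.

$611.16

457(b) deferral: $780.60 × 0.094 = $73.38
Taxable wages = $780.60 − $73.38 = $707.22
State withholding: $707.22 × 0.0289 = $20.44
Local income tax: $707.22 × 0.015 = $10.61
Medicare: $780.60 × 0.0229 = $17.88
PFL insurance: only $123928.50 − $123392.45 = $536.05 of this check is subject → $536.05 × 0.0099 = $5.31
Union dues: $24.99
Roth 401(k) contribution: $16.83
Total deductions = $73.38 + $20.44 + $10.61 + $17.88 + $5.31 + $24.99 + $16.83 = $169.44
Net pay = $780.60 − $169.44 = $611.16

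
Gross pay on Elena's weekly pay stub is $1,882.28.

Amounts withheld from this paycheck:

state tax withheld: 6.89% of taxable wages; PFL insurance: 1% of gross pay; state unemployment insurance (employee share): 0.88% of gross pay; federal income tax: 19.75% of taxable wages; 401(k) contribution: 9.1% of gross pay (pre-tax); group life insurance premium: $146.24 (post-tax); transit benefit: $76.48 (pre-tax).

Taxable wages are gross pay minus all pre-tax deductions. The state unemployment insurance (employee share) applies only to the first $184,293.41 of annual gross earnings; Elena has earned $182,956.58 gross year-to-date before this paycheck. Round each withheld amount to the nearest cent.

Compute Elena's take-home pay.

$1,022.25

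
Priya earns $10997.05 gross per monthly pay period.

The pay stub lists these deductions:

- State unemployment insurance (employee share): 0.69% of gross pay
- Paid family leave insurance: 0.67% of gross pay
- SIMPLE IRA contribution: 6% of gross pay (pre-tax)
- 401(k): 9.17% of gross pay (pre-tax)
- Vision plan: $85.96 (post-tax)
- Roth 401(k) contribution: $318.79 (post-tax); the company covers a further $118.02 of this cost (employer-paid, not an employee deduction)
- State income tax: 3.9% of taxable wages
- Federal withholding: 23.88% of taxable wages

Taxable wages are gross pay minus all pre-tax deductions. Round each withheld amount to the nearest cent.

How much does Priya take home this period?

$6182.95

SIMPLE IRA contribution: $10997.05 × 0.06 = $659.82
401(k): $10997.05 × 0.0917 = $1008.43
Pre-tax total = $659.82 + $1008.43 = $1668.25
Taxable wages = $10997.05 − $1668.25 = $9328.80
Federal withholding: $9328.80 × 0.2388 = $2227.72
State income tax: $9328.80 × 0.039 = $363.82
State unemployment insurance (employee share): $10997.05 × 0.0069 = $75.88
Paid family leave insurance: $10997.05 × 0.0067 = $73.68
Vision plan: $85.96
Roth 401(k) contribution: $318.79
(Employer's $118.02 toward Roth 401(k) contribution is not withheld from the employee.)
Total deductions = $659.82 + $1008.43 + $2227.72 + $363.82 + $75.88 + $73.68 + $85.96 + $318.79 = $4814.10
Net pay = $10997.05 − $4814.10 = $6182.95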